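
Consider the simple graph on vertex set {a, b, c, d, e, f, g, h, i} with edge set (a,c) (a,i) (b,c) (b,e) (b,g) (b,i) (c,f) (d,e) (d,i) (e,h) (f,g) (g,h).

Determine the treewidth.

A width-3 tree decomposition is:
Bags: B1 = {a, c, d, i}  B2 = {b, c, d, i}  B3 = {b, c, d, e}  B4 = {b, c, e, f}  B5 = {b, e, f, g}  B6 = {e, f, g, h}
Tree: B1–B2, B2–B3, B3–B4, B4–B5, B5–B6
Every bag has size at most 4, so the width is 4 − 1 = 3 and tw(G) ≤ 3. For the lower bound: the 4 vertex sets {a,d,i}, {c}, {b}, {e,f,g,h} are disjoint, each induces a connected subgraph, and every pair is joined by at least one edge of G. Contracting each set to a single vertex therefore yields K_{4} as a minor, and since treewidth is minor-monotone, tw(G) ≥ tw(K_{4}) = 3. Therefore the treewidth is 3.

3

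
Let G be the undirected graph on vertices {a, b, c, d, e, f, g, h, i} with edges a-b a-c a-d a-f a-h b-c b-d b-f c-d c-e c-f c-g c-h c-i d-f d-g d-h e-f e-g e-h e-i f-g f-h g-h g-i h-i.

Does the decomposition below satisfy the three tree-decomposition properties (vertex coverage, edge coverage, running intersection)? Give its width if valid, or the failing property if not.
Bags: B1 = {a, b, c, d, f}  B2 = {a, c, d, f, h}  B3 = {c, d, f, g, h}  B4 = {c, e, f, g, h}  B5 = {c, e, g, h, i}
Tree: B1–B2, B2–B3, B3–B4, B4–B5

Yes; width 4.

Vertex coverage: the bags together contain {a, b, c, d, e, f, g, h, i}, the full vertex set. Edge coverage: each edge of G has both endpoints in at least one bag. Running intersection: for every vertex, the bags containing it form a connected subtree. All three properties hold, so this is a valid tree decomposition of width max|bag| − 1 = 4, and hence tw(G) ≤ 4.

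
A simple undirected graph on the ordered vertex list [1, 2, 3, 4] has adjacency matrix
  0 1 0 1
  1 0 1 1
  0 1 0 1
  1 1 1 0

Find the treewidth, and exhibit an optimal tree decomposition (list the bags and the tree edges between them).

Every bag has size at most 3, so the width is 3 − 1 = 2 and tw(G) ≤ 2. Conversely, {1, 2, 4} is a clique of size 3, and the vertices of any clique must share a bag in every tree decomposition; so some bag has ≥ 3 vertices and tw(G) ≥ 2. Combining the bounds, tw(G) = 2.

Treewidth 2.
One optimal decomposition is:
Bags: B1 = {1, 2, 4}  B2 = {2, 3, 4}
Tree: B1–B2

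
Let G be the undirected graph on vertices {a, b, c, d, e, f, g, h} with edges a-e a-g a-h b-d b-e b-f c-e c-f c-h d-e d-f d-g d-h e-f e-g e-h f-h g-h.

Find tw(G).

3

A width-3 tree decomposition is:
Bags: B1 = {d, e, f, h}  B2 = {c, e, f, h}  B3 = {d, e, g, h}  B4 = {b, d, e, f}  B5 = {a, e, g, h}
Tree: B1–B2, B1–B3, B1–B4, B3–B5
The largest bag has 4 vertices, giving width 3; this decomposition certifies tw(G) ≤ 3. On the other hand G contains the 4-clique {d, e, g, h}. A clique must lie in a single bag of any decomposition, so no decomposition can have width below 3. Hence tw(G) = 3 exactly.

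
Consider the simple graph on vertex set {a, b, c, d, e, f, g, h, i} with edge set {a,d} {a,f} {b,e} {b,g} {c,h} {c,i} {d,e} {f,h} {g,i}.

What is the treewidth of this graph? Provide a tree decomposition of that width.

Every bag has size at most 3, so the width is 3 − 1 = 2 and tw(G) ≤ 2. The edges b–e–d–a–f–h–c–i–g–b form a cycle, so G is not a tree and its treewidth is at least 2. Combining the bounds, tw(G) = 2.

Treewidth 2.
Bags: B1 = {b, d, e}  B2 = {a, b, d}  B3 = {a, b, f}  B4 = {b, f, h}  B5 = {b, c, h}  B6 = {b, c, i}  B7 = {b, g, i}
Tree: B1–B2, B2–B3, B3–B4, B4–B5, B5–B6, B6–B7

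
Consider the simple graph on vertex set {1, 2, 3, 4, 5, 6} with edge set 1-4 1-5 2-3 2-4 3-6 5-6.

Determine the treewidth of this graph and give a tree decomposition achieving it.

Treewidth 2.
Bags: B1 = {1, 4, 5}  B2 = {4, 5, 6}  B3 = {3, 4, 6}  B4 = {2, 3, 4}
Tree: B1–B2, B2–B3, B3–B4

Every bag has size at most 3, so the width is 3 − 1 = 2 and tw(G) ≤ 2. Since 4–1–5–6–3–2–4 is a cycle in G, G is not acyclic. Forests are exactly the graphs of treewidth ≤ 1, so tw(G) ≥ 2. Hence tw(G) = 2 exactly.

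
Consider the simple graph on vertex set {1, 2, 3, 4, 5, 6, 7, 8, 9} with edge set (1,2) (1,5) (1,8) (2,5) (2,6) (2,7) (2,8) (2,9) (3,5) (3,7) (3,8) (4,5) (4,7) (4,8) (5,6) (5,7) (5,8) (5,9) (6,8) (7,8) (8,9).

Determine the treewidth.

A width-3 tree decomposition is:
Bags: B1 = {2, 5, 7, 8}  B2 = {2, 5, 6, 8}  B3 = {4, 5, 7, 8}  B4 = {3, 5, 7, 8}  B5 = {2, 5, 8, 9}  B6 = {1, 2, 5, 8}
Tree: B1–B2, B1–B3, B3–B4, B2–B5, B1–B6
Each bag holds 4 vertices, so the decomposition has width 3, which upper-bounds the treewidth. For the lower bound, the 4 vertices {1, 2, 5, 8} are pairwise adjacent, and any tree decomposition puts a clique entirely inside one bag — forcing width ≥ 3. The upper and lower bounds meet at 3, so that is the treewidth.

3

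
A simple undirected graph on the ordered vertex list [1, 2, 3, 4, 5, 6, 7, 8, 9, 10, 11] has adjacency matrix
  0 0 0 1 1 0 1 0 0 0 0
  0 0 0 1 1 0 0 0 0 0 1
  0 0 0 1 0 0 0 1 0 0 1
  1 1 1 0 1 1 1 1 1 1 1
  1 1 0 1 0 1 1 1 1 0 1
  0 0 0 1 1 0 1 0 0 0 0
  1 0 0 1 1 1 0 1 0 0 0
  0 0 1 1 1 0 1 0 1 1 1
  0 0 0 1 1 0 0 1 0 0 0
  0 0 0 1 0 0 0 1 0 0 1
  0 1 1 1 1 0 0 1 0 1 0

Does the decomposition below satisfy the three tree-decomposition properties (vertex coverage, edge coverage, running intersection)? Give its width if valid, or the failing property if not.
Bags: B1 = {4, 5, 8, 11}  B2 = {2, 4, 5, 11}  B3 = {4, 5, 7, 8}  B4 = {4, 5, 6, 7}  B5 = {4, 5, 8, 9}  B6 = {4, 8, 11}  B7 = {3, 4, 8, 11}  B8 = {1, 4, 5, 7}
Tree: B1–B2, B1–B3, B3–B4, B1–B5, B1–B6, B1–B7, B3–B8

No — vertex 10 appears in no bag.

A tree decomposition must satisfy three properties: every vertex lies in some bag; for every edge, both endpoints lie together in some bag; and for every vertex, the bags containing it form a connected subtree. Here vertex 10 appears in no bag, so the decomposition is invalid.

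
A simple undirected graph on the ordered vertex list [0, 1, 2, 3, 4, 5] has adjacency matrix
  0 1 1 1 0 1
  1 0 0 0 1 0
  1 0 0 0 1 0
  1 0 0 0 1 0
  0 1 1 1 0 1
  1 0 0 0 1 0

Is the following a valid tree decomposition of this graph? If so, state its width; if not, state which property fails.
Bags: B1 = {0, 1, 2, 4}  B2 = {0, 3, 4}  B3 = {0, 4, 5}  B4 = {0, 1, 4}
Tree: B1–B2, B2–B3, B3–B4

A tree decomposition must satisfy three properties: every vertex lies in some bag; for every edge, both endpoints lie together in some bag; and for every vertex, the bags containing it form a connected subtree. Here bags containing vertex 1 are not connected in the tree, so the decomposition is invalid.

No — bags containing vertex 1 are not connected in the tree.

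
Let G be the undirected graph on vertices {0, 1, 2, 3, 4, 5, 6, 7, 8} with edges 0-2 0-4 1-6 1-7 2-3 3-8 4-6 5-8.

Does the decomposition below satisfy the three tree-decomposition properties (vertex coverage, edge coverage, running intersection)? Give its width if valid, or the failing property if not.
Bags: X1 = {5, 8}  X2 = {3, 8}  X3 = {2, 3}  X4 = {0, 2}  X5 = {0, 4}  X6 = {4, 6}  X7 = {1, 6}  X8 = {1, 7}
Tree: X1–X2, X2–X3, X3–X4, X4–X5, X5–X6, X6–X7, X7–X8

Vertex coverage: the bags together contain {0, 1, 2, 3, 4, 5, 6, 7, 8}, the full vertex set. Edge coverage: each edge of G has both endpoints in at least one bag. Running intersection: for every vertex, the bags containing it form a connected subtree. All three properties hold, so this is a valid tree decomposition of width max|bag| − 1 = 1, and hence tw(G) ≤ 1.

Yes; width 1.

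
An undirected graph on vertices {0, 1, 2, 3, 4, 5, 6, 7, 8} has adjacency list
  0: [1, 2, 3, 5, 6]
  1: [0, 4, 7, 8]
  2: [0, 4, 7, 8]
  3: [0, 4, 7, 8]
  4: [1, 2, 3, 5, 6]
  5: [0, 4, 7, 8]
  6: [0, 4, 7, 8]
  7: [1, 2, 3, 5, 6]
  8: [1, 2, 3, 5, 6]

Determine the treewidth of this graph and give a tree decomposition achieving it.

Each bag holds 5 vertices, so the decomposition has width 4, which upper-bounds the treewidth. For the lower bound: the 5 vertex sets {3,7}, {0,6}, {5,8}, {4}, {1} are disjoint, each induces a connected subgraph, and every pair is joined by at least one edge of G. Contracting each set to a single vertex therefore yields K_{5} as a minor, and since treewidth is minor-monotone, tw(G) ≥ tw(K_{5}) = 4. Hence tw(G) = 4 exactly.

Treewidth 4.
One optimal decomposition is:
Bags: B1 = {0, 3, 4, 7, 8}  B2 = {0, 4, 6, 7, 8}  B3 = {0, 4, 5, 7, 8}  B4 = {0, 1, 4, 7, 8}  B5 = {0, 2, 4, 7, 8}
Tree: B1–B2, B2–B3, B3–B4, B4–B5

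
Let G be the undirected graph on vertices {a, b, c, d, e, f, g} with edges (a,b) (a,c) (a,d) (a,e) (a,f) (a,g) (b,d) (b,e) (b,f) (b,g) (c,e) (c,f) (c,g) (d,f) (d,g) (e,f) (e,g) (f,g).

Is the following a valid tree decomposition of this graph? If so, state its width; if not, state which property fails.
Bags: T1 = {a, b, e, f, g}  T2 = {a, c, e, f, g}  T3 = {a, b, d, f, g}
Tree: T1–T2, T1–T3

Vertex coverage: the bags together contain {a, b, c, d, e, f, g}, the full vertex set. Edge coverage: each edge of G has both endpoints in at least one bag. Running intersection: for every vertex, the bags containing it form a connected subtree. All three properties hold, so this is a valid tree decomposition of width max|bag| − 1 = 4, and hence tw(G) ≤ 4.

Yes; width 4.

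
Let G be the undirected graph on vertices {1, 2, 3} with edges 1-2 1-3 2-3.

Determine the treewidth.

2

A width-2 tree decomposition is:
Bags: B1 = {1, 2, 3}
Tree: (single bag)
A single bag containing all 3 vertices is trivially a valid decomposition of width 2. For the lower bound, the 3 vertices {1, 2, 3} are pairwise adjacent, and any tree decomposition puts a clique entirely inside one bag — forcing width ≥ 2. The upper and lower bounds meet at 2, so that is the treewidth.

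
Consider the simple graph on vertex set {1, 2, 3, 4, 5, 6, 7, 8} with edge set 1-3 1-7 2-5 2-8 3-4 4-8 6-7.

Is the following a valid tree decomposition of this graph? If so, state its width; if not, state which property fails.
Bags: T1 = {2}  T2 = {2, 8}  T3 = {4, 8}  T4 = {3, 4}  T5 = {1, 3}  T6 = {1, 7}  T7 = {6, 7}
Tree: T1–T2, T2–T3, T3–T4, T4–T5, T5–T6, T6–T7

A tree decomposition must satisfy three properties: every vertex lies in some bag; for every edge, both endpoints lie together in some bag; and for every vertex, the bags containing it form a connected subtree. Here vertex 5 appears in no bag, so the decomposition is invalid.

No — vertex 5 appears in no bag.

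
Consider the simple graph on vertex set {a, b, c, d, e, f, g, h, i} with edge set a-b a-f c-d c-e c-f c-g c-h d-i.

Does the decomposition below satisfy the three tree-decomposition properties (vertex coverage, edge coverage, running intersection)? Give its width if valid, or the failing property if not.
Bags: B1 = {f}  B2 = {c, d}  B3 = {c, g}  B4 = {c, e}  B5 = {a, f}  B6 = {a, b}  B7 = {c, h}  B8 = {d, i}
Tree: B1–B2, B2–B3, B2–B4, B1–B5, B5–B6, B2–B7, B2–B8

No — edge (c,f) lies in no bag.

A tree decomposition must satisfy three properties: every vertex lies in some bag; for every edge, both endpoints lie together in some bag; and for every vertex, the bags containing it form a connected subtree. Here edge (c,f) lies in no bag, so the decomposition is invalid.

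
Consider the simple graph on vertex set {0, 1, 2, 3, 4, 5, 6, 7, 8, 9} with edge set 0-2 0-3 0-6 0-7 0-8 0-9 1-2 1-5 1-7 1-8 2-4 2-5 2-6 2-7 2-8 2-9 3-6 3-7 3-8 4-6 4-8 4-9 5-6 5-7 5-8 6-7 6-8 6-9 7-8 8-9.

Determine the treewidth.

4

A width-4 tree decomposition is:
Bags: B1 = {2, 5, 6, 7, 8}  B2 = {0, 2, 6, 7, 8}  B3 = {0, 2, 6, 8, 9}  B4 = {2, 4, 6, 8, 9}  B5 = {0, 3, 6, 7, 8}  B6 = {1, 2, 5, 7, 8}
Tree: B1–B2, B2–B3, B3–B4, B2–B5, B1–B6
Each bag holds 5 vertices, so the decomposition has width 4, which upper-bounds the treewidth. Conversely, {1, 2, 5, 7, 8} is a clique of size 5, and the vertices of any clique must share a bag in every tree decomposition; so some bag has ≥ 5 vertices and tw(G) ≥ 4. The upper and lower bounds meet at 4, so that is the treewidth.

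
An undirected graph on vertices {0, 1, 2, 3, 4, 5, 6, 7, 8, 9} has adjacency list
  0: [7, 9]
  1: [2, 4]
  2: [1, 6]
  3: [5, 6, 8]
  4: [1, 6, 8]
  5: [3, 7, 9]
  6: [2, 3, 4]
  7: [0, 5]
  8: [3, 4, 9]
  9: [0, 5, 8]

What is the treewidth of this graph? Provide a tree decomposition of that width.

Each bag holds 3 vertices, so the decomposition has width 2, which upper-bounds the treewidth. For the lower bound, G contains the cycle 2–1–4–6–2, so G is not a forest; only forests have treewidth ≤ 1, hence tw(G) ≥ 2. Hence tw(G) = 2 exactly.

Treewidth 2.
Bags: B1 = {1, 2, 6}  B2 = {1, 4, 6}  B3 = {3, 4, 6}  B4 = {3, 4, 8}  B5 = {3, 5, 8}  B6 = {5, 8, 9}  B7 = {5, 7, 9}  B8 = {0, 7, 9}
Tree: B1–B2, B2–B3, B3–B4, B4–B5, B5–B6, B6–B7, B7–B8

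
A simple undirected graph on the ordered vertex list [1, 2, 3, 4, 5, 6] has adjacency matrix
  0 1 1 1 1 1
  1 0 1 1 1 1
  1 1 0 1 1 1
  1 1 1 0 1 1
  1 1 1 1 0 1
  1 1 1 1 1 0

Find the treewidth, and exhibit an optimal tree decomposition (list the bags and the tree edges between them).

Treewidth 5.
Bags: B1 = {1, 2, 3, 4, 5, 6}
Tree: (single bag)

With just one bag of size 6, the width is 6 − 1 = 5, so tw(G) ≤ 5. On the other hand G contains the 6-clique {1, 2, 3, 4, 5, 6}. A clique must lie in a single bag of any decomposition, so no decomposition can have width below 5. Therefore the treewidth is 5.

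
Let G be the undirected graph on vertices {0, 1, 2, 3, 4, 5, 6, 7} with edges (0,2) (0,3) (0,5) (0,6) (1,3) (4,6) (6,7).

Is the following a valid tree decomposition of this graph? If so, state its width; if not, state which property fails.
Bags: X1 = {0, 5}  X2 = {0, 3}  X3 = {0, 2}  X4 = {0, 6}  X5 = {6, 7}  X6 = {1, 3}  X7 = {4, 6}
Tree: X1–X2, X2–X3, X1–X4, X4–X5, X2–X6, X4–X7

Yes; width 1.

Every vertex of G appears in some bag (union = {0, 1, 2, 3, 4, 5, 6, 7}); every edge is covered by a bag; and for each vertex v the set of bags containing v is connected in the bag tree. The decomposition is therefore valid. The largest bag has 2 vertices, so the width is 1.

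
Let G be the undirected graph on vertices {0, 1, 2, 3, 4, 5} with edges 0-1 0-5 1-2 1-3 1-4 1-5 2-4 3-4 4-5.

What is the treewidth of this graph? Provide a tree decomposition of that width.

Treewidth 2.
One optimal decomposition is:
Bags: B1 = {1, 4, 5}  B2 = {1, 2, 4}  B3 = {1, 3, 4}  B4 = {0, 1, 5}
Tree: B1–B2, B1–B3, B1–B4

Each bag holds 3 vertices, so the decomposition has width 2, which upper-bounds the treewidth. For the lower bound, the 3 vertices {0, 1, 5} are pairwise adjacent, and any tree decomposition puts a clique entirely inside one bag — forcing width ≥ 2. Therefore the treewidth is 2.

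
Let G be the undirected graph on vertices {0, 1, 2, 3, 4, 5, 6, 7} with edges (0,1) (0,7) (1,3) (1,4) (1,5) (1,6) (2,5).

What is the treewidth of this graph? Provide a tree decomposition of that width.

Treewidth 1.
One such decomposition:
Bags: B1 = {0, 1}  B2 = {1, 3}  B3 = {1, 5}  B4 = {1, 4}  B5 = {2, 5}  B6 = {1, 6}  B7 = {0, 7}
Tree: B1–B2, B2–B3, B2–B4, B3–B5, B3–B6, B1–B7

Each bag holds 2 vertices, so the decomposition has width 1, which upper-bounds the treewidth. G has an edge, so its treewidth is at least 1. The upper and lower bounds meet at 1, so that is the treewidth.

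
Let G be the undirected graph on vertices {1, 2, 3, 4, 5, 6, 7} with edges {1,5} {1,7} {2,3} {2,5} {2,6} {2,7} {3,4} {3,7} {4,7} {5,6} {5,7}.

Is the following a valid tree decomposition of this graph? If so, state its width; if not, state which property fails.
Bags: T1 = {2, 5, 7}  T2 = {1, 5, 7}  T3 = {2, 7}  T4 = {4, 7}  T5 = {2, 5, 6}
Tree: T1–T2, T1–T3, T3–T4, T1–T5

A tree decomposition must satisfy three properties: every vertex lies in some bag; for every edge, both endpoints lie together in some bag; and for every vertex, the bags containing it form a connected subtree. Here vertex 3 appears in no bag, so the decomposition is invalid.

No — vertex 3 appears in no bag.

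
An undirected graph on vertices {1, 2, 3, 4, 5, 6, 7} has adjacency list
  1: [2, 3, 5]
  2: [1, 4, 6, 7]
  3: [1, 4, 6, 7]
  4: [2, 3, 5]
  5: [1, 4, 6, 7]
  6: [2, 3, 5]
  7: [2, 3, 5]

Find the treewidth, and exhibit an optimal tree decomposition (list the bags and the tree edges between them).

Every bag has size at most 4, so the width is 4 − 1 = 3 and tw(G) ≤ 3. For the lower bound: the 4 vertex sets {5,6}, {1,2}, {3}, {4} are disjoint, each induces a connected subgraph, and every pair is joined by at least one edge of G. Contracting each set to a single vertex therefore yields K_{4} as a minor, and since treewidth is minor-monotone, tw(G) ≥ tw(K_{4}) = 3. Therefore the treewidth is 3.

Treewidth 3.
One such decomposition:
Bags: B1 = {2, 3, 5, 6}  B2 = {1, 2, 3, 5}  B3 = {2, 3, 4, 5}  B4 = {2, 3, 5, 7}
Tree: B1–B2, B2–B3, B3–B4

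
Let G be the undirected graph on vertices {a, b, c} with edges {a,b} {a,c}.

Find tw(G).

A width-1 tree decomposition is:
Bags: B1 = {a, b}  B2 = {a, c}
Tree: B1–B2
Each bag holds 2 vertices, so the decomposition has width 1, which upper-bounds the treewidth. Since G has at least one edge (e.g. a–b), it is not an edgeless graph, so tw(G) ≥ 1. The upper and lower bounds meet at 1, so that is the treewidth.

1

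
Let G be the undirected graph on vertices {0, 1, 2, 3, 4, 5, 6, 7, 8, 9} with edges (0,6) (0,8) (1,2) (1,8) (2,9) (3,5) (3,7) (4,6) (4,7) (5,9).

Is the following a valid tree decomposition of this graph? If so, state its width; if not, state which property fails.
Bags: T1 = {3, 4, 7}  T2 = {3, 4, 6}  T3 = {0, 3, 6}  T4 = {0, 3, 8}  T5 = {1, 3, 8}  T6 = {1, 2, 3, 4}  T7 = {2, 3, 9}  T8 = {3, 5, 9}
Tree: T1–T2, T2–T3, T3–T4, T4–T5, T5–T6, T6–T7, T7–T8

No — bags containing vertex 4 are not connected in the tree.

A tree decomposition must satisfy three properties: every vertex lies in some bag; for every edge, both endpoints lie together in some bag; and for every vertex, the bags containing it form a connected subtree. Here bags containing vertex 4 are not connected in the tree, so the decomposition is invalid.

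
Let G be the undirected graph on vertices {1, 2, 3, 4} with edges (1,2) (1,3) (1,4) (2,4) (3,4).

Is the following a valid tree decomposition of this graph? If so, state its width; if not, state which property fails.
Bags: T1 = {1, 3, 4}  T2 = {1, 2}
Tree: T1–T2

A tree decomposition must satisfy three properties: every vertex lies in some bag; for every edge, both endpoints lie together in some bag; and for every vertex, the bags containing it form a connected subtree. Here edge (4,2) lies in no bag, so the decomposition is invalid.

No — edge (4,2) lies in no bag.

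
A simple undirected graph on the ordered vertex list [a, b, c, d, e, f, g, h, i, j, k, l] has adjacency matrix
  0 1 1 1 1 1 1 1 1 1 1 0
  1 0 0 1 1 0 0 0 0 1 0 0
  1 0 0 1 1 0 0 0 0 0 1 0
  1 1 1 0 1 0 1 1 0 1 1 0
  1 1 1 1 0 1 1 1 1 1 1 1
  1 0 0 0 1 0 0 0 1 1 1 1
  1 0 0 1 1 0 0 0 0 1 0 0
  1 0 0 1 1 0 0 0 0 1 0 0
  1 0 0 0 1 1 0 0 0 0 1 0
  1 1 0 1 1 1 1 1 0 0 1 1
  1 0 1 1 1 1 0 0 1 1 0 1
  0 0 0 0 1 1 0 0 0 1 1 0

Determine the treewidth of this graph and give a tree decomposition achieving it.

Treewidth 4.
One optimal decomposition is:
Bags: B1 = {a, d, e, j, k}  B2 = {a, d, e, g, j}  B3 = {a, d, e, h, j}  B4 = {a, e, f, j, k}  B5 = {a, c, d, e, k}  B6 = {a, e, f, i, k}  B7 = {e, f, j, k, l}  B8 = {a, b, d, e, j}
Tree: B1–B2, B1–B3, B1–B4, B1–B5, B4–B6, B4–B7, B2–B8

The largest bag has 5 vertices, giving width 4; this decomposition certifies tw(G) ≤ 4. On the other hand G contains the 5-clique {a, d, e, g, j}. A clique must lie in a single bag of any decomposition, so no decomposition can have width below 4. Hence tw(G) = 4 exactly.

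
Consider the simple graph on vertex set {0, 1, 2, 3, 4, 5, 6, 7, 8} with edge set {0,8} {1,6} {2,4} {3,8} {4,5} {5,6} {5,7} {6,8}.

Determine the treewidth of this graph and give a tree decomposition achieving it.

Each bag holds 2 vertices, so the decomposition has width 1, which upper-bounds the treewidth. Any graph with an edge has treewidth ≥ 1, and G has the edge 6–8. Combining the bounds, tw(G) = 1.

Treewidth 1.
One optimal decomposition is:
Bags: B1 = {6, 8}  B2 = {3, 8}  B3 = {0, 8}  B4 = {5, 6}  B5 = {1, 6}  B6 = {5, 7}  B7 = {4, 5}  B8 = {2, 4}
Tree: B1–B2, B2–B3, B1–B4, B4–B5, B4–B6, B6–B7, B7–B8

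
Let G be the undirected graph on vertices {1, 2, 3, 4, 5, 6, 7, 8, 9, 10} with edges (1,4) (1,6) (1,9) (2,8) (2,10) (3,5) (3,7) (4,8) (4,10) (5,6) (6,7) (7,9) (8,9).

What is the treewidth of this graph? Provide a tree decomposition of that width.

The largest bag has 3 vertices, giving width 2; this decomposition certifies tw(G) ≤ 2. For the lower bound, G contains the cycle 5–3–7–6–5, so G is not a forest; only forests have treewidth ≤ 1, hence tw(G) ≥ 2. Combining the bounds, tw(G) = 2.

Treewidth 2.
One optimal decomposition is:
Bags: B1 = {3, 5, 6}  B2 = {3, 6, 7}  B3 = {1, 6, 7}  B4 = {1, 7, 9}  B5 = {1, 4, 9}  B6 = {4, 8, 9}  B7 = {4, 8, 10}  B8 = {2, 8, 10}
Tree: B1–B2, B2–B3, B3–B4, B4–B5, B5–B6, B6–B7, B7–B8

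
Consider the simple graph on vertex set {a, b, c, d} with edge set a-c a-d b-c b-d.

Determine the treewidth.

2

A width-2 tree decomposition is:
Bags: B1 = {b, c, d}  B2 = {a, c, d}
Tree: B1–B2
Every bag has size at most 3, so the width is 3 − 1 = 2 and tw(G) ≤ 2. For the lower bound, G contains the cycle c–b–d–a–c, so G is not a forest; only forests have treewidth ≤ 1, hence tw(G) ≥ 2. Hence tw(G) = 2 exactly.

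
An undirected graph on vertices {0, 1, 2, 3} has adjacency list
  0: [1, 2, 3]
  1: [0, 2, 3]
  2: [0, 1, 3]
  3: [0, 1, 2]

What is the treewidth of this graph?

3

A width-3 tree decomposition is:
Bags: B1 = {0, 1, 2, 3}
Tree: (single bag)
With just one bag of size 4, the width is 4 − 1 = 3, so tw(G) ≤ 3. On the other hand G contains the 4-clique {0, 1, 2, 3}. A clique must lie in a single bag of any decomposition, so no decomposition can have width below 3. The upper and lower bounds meet at 3, so that is the treewidth.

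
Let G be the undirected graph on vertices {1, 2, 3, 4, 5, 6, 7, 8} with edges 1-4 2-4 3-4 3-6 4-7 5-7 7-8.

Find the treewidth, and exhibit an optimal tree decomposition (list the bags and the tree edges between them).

The largest bag has 2 vertices, giving width 1; this decomposition certifies tw(G) ≤ 1. Any graph with an edge has treewidth ≥ 1, and G has the edge 3–4. Combining the bounds, tw(G) = 1.

Treewidth 1.
One optimal decomposition is:
Bags: B1 = {3, 4}  B2 = {4, 7}  B3 = {2, 4}  B4 = {1, 4}  B5 = {3, 6}  B6 = {5, 7}  B7 = {7, 8}
Tree: B1–B2, B1–B3, B3–B4, B1–B5, B2–B6, B2–B7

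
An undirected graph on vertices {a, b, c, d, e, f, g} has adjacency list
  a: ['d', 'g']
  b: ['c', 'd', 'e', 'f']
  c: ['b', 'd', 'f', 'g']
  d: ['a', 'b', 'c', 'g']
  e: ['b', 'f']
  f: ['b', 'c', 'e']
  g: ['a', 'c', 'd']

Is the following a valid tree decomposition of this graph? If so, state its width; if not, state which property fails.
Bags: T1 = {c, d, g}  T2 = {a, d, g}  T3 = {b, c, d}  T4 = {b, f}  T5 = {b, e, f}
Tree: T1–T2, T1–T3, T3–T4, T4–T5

A tree decomposition must satisfy three properties: every vertex lies in some bag; for every edge, both endpoints lie together in some bag; and for every vertex, the bags containing it form a connected subtree. Here edge (c,f) lies in no bag, so the decomposition is invalid.

No — edge (c,f) lies in no bag.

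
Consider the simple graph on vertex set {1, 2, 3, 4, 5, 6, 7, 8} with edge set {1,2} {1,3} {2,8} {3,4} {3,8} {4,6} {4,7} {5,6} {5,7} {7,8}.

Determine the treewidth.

A width-2 tree decomposition is:
Bags: B1 = {1, 2, 3}  B2 = {2, 3, 8}  B3 = {3, 4, 8}  B4 = {4, 7, 8}  B5 = {4, 6, 7}  B6 = {5, 6, 7}
Tree: B1–B2, B2–B3, B3–B4, B4–B5, B5–B6
Every bag has size at most 3, so the width is 3 − 1 = 2 and tw(G) ≤ 2. For the lower bound, G contains the cycle 1–2–8–3–1, so G is not a forest; only forests have treewidth ≤ 1, hence tw(G) ≥ 2. The upper and lower bounds meet at 2, so that is the treewidth.

2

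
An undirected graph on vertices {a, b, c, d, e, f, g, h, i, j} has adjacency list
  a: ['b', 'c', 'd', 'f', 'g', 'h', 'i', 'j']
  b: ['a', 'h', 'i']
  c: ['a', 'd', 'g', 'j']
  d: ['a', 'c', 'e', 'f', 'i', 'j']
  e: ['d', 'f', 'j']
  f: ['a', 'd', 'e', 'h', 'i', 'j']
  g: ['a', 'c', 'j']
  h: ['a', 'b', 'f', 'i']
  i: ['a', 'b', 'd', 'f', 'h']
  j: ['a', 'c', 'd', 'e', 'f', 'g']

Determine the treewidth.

3

A width-3 tree decomposition is:
Bags: B1 = {a, c, d, j}  B2 = {a, d, f, j}  B3 = {a, d, f, i}  B4 = {a, c, g, j}  B5 = {a, f, h, i}  B6 = {d, e, f, j}  B7 = {a, b, h, i}
Tree: B1–B2, B2–B3, B1–B4, B3–B5, B2–B6, B5–B7
The largest bag has 4 vertices, giving width 3; this decomposition certifies tw(G) ≤ 3. Conversely, {d, e, f, j} is a clique of size 4, and the vertices of any clique must share a bag in every tree decomposition; so some bag has ≥ 4 vertices and tw(G) ≥ 3. The upper and lower bounds meet at 3, so that is the treewidth.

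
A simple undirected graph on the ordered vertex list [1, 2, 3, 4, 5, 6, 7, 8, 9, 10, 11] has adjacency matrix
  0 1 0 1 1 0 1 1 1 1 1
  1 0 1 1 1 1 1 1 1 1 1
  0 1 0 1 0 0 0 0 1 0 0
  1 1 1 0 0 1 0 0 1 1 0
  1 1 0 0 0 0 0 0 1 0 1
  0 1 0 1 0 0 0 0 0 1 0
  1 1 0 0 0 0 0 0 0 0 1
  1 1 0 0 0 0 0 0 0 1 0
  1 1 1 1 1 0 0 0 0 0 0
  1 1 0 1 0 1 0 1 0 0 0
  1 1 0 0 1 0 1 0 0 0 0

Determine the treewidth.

A width-3 tree decomposition is:
Bags: B1 = {2, 3, 4, 9}  B2 = {1, 2, 4, 9}  B3 = {1, 2, 4, 10}  B4 = {1, 2, 5, 9}  B5 = {2, 4, 6, 10}  B6 = {1, 2, 5, 11}  B7 = {1, 2, 7, 11}  B8 = {1, 2, 8, 10}
Tree: B1–B2, B2–B3, B2–B4, B3–B5, B4–B6, B6–B7, B3–B8
The largest bag has 4 vertices, giving width 3; this decomposition certifies tw(G) ≤ 3. For the lower bound, the 4 vertices {1, 2, 4, 9} are pairwise adjacent, and any tree decomposition puts a clique entirely inside one bag — forcing width ≥ 3. Combining the bounds, tw(G) = 3.

3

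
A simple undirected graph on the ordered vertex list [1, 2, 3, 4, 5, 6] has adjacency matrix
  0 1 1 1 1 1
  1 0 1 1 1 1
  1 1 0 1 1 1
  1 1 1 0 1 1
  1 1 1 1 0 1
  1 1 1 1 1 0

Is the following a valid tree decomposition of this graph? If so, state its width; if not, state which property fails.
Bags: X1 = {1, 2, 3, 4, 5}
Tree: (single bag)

No — vertex 6 appears in no bag.

A tree decomposition must satisfy three properties: every vertex lies in some bag; for every edge, both endpoints lie together in some bag; and for every vertex, the bags containing it form a connected subtree. Here vertex 6 appears in no bag, so the decomposition is invalid.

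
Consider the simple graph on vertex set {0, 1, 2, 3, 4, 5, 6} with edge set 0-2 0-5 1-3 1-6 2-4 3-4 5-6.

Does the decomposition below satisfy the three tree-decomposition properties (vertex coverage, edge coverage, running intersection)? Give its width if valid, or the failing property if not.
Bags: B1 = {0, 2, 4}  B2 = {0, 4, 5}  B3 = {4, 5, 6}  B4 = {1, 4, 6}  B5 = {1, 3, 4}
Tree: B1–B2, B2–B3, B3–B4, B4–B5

Yes; width 2.

Checking the three conditions: (i) the bags cover all of {0, 1, 2, 3, 4, 5, 6}; (ii) for each edge, some bag contains both endpoints; (iii) the bags containing any fixed vertex form a subtree. All hold, so the decomposition is valid with width 3 − 1 = 2.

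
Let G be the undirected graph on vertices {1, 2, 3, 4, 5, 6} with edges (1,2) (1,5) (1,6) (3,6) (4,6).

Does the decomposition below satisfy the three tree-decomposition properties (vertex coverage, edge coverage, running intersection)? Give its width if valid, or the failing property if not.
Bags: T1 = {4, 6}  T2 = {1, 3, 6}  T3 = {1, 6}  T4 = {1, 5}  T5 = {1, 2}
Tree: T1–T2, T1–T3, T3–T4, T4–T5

No — bags containing vertex 1 are not connected in the tree.

A tree decomposition must satisfy three properties: every vertex lies in some bag; for every edge, both endpoints lie together in some bag; and for every vertex, the bags containing it form a connected subtree. Here bags containing vertex 1 are not connected in the tree, so the decomposition is invalid.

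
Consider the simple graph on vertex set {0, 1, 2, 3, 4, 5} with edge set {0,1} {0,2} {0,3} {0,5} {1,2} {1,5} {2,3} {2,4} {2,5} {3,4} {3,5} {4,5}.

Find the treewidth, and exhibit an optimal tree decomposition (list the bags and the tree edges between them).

Treewidth 3.
One optimal decomposition is:
Bags: B1 = {0, 1, 2, 5}  B2 = {0, 2, 3, 5}  B3 = {2, 3, 4, 5}
Tree: B1–B2, B2–B3

Each bag holds 4 vertices, so the decomposition has width 3, which upper-bounds the treewidth. On the other hand G contains the 4-clique {0, 1, 2, 5}. A clique must lie in a single bag of any decomposition, so no decomposition can have width below 3. Combining the bounds, tw(G) = 3.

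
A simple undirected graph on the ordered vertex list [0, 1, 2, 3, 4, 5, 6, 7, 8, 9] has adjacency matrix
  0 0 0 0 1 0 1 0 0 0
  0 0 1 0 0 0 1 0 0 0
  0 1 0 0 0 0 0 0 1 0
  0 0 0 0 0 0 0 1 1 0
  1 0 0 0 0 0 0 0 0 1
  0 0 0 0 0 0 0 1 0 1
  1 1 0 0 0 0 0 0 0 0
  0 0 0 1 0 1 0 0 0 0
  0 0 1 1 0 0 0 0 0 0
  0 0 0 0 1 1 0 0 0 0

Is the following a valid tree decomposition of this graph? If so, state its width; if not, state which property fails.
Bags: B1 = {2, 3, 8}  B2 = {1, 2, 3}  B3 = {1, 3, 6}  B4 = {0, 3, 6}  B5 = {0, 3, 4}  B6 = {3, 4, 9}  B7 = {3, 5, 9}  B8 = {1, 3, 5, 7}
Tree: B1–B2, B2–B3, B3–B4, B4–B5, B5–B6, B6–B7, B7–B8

A tree decomposition must satisfy three properties: every vertex lies in some bag; for every edge, both endpoints lie together in some bag; and for every vertex, the bags containing it form a connected subtree. Here bags containing vertex 1 are not connected in the tree, so the decomposition is invalid.

No — bags containing vertex 1 are not connected in the tree.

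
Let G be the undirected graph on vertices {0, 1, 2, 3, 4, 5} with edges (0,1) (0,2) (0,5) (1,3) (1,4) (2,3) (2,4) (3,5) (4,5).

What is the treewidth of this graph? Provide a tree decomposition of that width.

Each bag holds 4 vertices, so the decomposition has width 3, which upper-bounds the treewidth. For the lower bound: the 4 vertex sets {1,4}, {3,5}, {0}, {2} are disjoint, each induces a connected subgraph, and every pair is joined by at least one edge of G. Contracting each set to a single vertex therefore yields K_{4} as a minor, and since treewidth is minor-monotone, tw(G) ≥ tw(K_{4}) = 3. Hence tw(G) = 3 exactly.

Treewidth 3.
Bags: B1 = {0, 1, 3, 4}  B2 = {0, 3, 4, 5}  B3 = {0, 2, 3, 4}
Tree: B1–B2, B2–B3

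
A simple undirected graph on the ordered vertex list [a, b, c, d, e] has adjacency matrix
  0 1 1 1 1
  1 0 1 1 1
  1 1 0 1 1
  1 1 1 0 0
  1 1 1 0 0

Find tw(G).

A width-3 tree decomposition is:
Bags: B1 = {a, b, c, d}  B2 = {a, b, c, e}
Tree: B1–B2
Every bag has size at most 4, so the width is 4 − 1 = 3 and tw(G) ≤ 3. Conversely, {a, b, c, d} is a clique of size 4, and the vertices of any clique must share a bag in every tree decomposition; so some bag has ≥ 4 vertices and tw(G) ≥ 3. Combining the bounds, tw(G) = 3.

3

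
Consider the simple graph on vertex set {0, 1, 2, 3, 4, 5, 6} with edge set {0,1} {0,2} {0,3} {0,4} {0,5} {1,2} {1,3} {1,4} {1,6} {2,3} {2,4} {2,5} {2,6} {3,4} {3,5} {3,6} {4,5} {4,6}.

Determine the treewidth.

A width-4 tree decomposition is:
Bags: B1 = {0, 2, 3, 4, 5}  B2 = {0, 1, 2, 3, 4}  B3 = {1, 2, 3, 4, 6}
Tree: B1–B2, B2–B3
Every bag has size at most 5, so the width is 5 − 1 = 4 and tw(G) ≤ 4. On the other hand G contains the 5-clique {0, 1, 2, 3, 4}. A clique must lie in a single bag of any decomposition, so no decomposition can have width below 4. Combining the bounds, tw(G) = 4.

4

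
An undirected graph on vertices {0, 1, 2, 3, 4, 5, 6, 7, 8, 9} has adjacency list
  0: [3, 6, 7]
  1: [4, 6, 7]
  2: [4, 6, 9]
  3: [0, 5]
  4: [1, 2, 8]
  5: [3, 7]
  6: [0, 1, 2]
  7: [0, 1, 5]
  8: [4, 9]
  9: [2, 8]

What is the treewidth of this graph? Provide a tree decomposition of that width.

Treewidth 2.
One such decomposition:
Bags: B1 = {4, 8, 9}  B2 = {2, 4, 9}  B3 = {1, 2, 4}  B4 = {1, 2, 6}  B5 = {1, 6, 7}  B6 = {0, 6, 7}  B7 = {0, 5, 7}  B8 = {0, 3, 5}
Tree: B1–B2, B2–B3, B3–B4, B4–B5, B5–B6, B6–B7, B7–B8

The largest bag has 3 vertices, giving width 2; this decomposition certifies tw(G) ≤ 2. Since 8–9–2–4–8 is a cycle in G, G is not acyclic. Forests are exactly the graphs of treewidth ≤ 1, so tw(G) ≥ 2. Therefore the treewidth is 2.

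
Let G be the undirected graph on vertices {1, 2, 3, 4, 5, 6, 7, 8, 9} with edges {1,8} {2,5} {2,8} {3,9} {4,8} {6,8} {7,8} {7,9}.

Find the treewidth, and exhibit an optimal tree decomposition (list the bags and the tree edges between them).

Treewidth 1.
Bags: B1 = {3, 9}  B2 = {7, 9}  B3 = {7, 8}  B4 = {6, 8}  B5 = {2, 8}  B6 = {2, 5}  B7 = {1, 8}  B8 = {4, 8}
Tree: B1–B2, B2–B3, B3–B4, B3–B5, B5–B6, B3–B7, B7–B8

Every bag has size at most 2, so the width is 2 − 1 = 1 and tw(G) ≤ 1. Any graph with an edge has treewidth ≥ 1, and G has the edge 3–9. Combining the bounds, tw(G) = 1.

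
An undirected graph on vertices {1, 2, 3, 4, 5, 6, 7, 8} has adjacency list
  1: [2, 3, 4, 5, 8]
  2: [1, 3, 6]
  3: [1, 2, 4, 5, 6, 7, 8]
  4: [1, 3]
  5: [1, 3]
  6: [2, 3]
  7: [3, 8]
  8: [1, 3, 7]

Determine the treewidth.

A width-2 tree decomposition is:
Bags: B1 = {3, 7, 8}  B2 = {1, 3, 8}  B3 = {1, 2, 3}  B4 = {1, 3, 4}  B5 = {2, 3, 6}  B6 = {1, 3, 5}
Tree: B1–B2, B2–B3, B2–B4, B3–B5, B4–B6
Every bag has size at most 3, so the width is 3 − 1 = 2 and tw(G) ≤ 2. For the lower bound, the 3 vertices {1, 3, 8} are pairwise adjacent, and any tree decomposition puts a clique entirely inside one bag — forcing width ≥ 2. Hence tw(G) = 2 exactly.

2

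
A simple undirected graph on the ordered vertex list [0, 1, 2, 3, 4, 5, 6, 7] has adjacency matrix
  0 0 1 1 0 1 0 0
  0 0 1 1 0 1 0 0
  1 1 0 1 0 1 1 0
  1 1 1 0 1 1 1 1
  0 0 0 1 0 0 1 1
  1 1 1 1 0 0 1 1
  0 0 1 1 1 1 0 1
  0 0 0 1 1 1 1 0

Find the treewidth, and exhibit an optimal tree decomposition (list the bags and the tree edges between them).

Each bag holds 4 vertices, so the decomposition has width 3, which upper-bounds the treewidth. On the other hand G contains the 4-clique {3, 4, 6, 7}. A clique must lie in a single bag of any decomposition, so no decomposition can have width below 3. Hence tw(G) = 3 exactly.

Treewidth 3.
One such decomposition:
Bags: B1 = {1, 2, 3, 5}  B2 = {0, 2, 3, 5}  B3 = {2, 3, 5, 6}  B4 = {3, 5, 6, 7}  B5 = {3, 4, 6, 7}
Tree: B1–B2, B2–B3, B3–B4, B4–B5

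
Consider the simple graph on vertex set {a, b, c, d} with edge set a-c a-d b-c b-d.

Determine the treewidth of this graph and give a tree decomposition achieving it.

Each bag holds 3 vertices, so the decomposition has width 2, which upper-bounds the treewidth. The edges a–c–b–d–a form a cycle, so G is not a tree and its treewidth is at least 2. Combining the bounds, tw(G) = 2.

Treewidth 2.
One optimal decomposition is:
Bags: B1 = {a, b, c}  B2 = {a, b, d}
Tree: B1–B2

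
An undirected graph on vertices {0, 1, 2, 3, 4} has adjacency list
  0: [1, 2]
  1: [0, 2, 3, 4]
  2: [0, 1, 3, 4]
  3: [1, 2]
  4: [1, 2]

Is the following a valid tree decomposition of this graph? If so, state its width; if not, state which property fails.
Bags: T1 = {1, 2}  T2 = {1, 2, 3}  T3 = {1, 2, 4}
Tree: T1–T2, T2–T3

No — vertex 0 appears in no bag.

A tree decomposition must satisfy three properties: every vertex lies in some bag; for every edge, both endpoints lie together in some bag; and for every vertex, the bags containing it form a connected subtree. Here vertex 0 appears in no bag, so the decomposition is invalid.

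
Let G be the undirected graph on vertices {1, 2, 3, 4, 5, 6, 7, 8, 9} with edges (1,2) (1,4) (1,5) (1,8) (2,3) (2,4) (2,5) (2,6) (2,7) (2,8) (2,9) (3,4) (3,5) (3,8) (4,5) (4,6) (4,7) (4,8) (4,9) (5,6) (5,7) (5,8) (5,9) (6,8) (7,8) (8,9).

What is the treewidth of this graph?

4

A width-4 tree decomposition is:
Bags: B1 = {2, 4, 5, 6, 8}  B2 = {1, 2, 4, 5, 8}  B3 = {2, 4, 5, 7, 8}  B4 = {2, 3, 4, 5, 8}  B5 = {2, 4, 5, 8, 9}
Tree: B1–B2, B1–B3, B3–B4, B2–B5
The largest bag has 5 vertices, giving width 4; this decomposition certifies tw(G) ≤ 4. Conversely, {1, 2, 4, 5, 8} is a clique of size 5, and the vertices of any clique must share a bag in every tree decomposition; so some bag has ≥ 5 vertices and tw(G) ≥ 4. The upper and lower bounds meet at 4, so that is the treewidth.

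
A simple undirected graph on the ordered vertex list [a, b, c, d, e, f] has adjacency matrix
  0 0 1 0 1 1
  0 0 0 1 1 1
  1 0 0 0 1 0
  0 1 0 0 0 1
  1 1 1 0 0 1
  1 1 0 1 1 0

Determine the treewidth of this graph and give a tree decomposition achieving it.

Treewidth 2.
One such decomposition:
Bags: B1 = {a, e, f}  B2 = {b, e, f}  B3 = {b, d, f}  B4 = {a, c, e}
Tree: B1–B2, B2–B3, B1–B4

Every bag has size at most 3, so the width is 3 − 1 = 2 and tw(G) ≤ 2. Conversely, {a, c, e} is a clique of size 3, and the vertices of any clique must share a bag in every tree decomposition; so some bag has ≥ 3 vertices and tw(G) ≥ 2. The upper and lower bounds meet at 2, so that is the treewidth.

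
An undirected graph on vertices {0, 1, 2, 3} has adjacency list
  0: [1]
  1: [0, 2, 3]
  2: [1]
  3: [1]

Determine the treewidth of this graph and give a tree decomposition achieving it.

Treewidth 1.
One such decomposition:
Bags: B1 = {0, 1}  B2 = {1, 3}  B3 = {1, 2}
Tree: B1–B2, B2–B3

Each bag holds 2 vertices, so the decomposition has width 1, which upper-bounds the treewidth. Since G has at least one edge (e.g. 0–1), it is not an edgeless graph, so tw(G) ≥ 1. The upper and lower bounds meet at 1, so that is the treewidth.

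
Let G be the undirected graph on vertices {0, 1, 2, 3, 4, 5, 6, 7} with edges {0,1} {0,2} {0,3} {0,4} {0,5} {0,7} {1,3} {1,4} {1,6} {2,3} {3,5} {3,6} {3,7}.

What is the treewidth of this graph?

2

A width-2 tree decomposition is:
Bags: B1 = {0, 2, 3}  B2 = {0, 1, 3}  B3 = {1, 3, 6}  B4 = {0, 1, 4}  B5 = {0, 3, 5}  B6 = {0, 3, 7}
Tree: B1–B2, B2–B3, B2–B4, B2–B5, B5–B6
Each bag holds 3 vertices, so the decomposition has width 2, which upper-bounds the treewidth. For the lower bound, the 3 vertices {0, 1, 3} are pairwise adjacent, and any tree decomposition puts a clique entirely inside one bag — forcing width ≥ 2. The upper and lower bounds meet at 2, so that is the treewidth.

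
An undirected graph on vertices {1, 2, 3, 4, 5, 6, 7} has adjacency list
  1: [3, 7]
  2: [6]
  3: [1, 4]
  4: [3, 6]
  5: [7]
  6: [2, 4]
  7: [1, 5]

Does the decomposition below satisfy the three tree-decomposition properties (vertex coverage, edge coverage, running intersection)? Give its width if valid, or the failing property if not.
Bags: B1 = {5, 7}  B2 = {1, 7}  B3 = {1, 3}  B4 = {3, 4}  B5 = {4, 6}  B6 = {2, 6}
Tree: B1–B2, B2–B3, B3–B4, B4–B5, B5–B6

Yes; width 1.

Checking the three conditions: (i) the bags cover all of {1, 2, 3, 4, 5, 6, 7}; (ii) for each edge, some bag contains both endpoints; (iii) the bags containing any fixed vertex form a subtree. All hold, so the decomposition is valid with width 2 − 1 = 1.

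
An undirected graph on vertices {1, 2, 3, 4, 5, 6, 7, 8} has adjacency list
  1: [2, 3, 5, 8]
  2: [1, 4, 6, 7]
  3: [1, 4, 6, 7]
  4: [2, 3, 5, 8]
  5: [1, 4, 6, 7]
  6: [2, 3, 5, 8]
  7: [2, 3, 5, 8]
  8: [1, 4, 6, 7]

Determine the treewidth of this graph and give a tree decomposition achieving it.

Each bag holds 5 vertices, so the decomposition has width 4, which upper-bounds the treewidth. For the lower bound: the 5 vertex sets {5,7}, {1,8}, {2,6}, {3}, {4} are disjoint, each induces a connected subgraph, and every pair is joined by at least one edge of G. Contracting each set to a single vertex therefore yields K_{5} as a minor, and since treewidth is minor-monotone, tw(G) ≥ tw(K_{5}) = 4. The upper and lower bounds meet at 4, so that is the treewidth.

Treewidth 4.
One such decomposition:
Bags: B1 = {2, 3, 5, 7, 8}  B2 = {1, 2, 3, 5, 8}  B3 = {2, 3, 5, 6, 8}  B4 = {2, 3, 4, 5, 8}
Tree: B1–B2, B2–B3, B3–B4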